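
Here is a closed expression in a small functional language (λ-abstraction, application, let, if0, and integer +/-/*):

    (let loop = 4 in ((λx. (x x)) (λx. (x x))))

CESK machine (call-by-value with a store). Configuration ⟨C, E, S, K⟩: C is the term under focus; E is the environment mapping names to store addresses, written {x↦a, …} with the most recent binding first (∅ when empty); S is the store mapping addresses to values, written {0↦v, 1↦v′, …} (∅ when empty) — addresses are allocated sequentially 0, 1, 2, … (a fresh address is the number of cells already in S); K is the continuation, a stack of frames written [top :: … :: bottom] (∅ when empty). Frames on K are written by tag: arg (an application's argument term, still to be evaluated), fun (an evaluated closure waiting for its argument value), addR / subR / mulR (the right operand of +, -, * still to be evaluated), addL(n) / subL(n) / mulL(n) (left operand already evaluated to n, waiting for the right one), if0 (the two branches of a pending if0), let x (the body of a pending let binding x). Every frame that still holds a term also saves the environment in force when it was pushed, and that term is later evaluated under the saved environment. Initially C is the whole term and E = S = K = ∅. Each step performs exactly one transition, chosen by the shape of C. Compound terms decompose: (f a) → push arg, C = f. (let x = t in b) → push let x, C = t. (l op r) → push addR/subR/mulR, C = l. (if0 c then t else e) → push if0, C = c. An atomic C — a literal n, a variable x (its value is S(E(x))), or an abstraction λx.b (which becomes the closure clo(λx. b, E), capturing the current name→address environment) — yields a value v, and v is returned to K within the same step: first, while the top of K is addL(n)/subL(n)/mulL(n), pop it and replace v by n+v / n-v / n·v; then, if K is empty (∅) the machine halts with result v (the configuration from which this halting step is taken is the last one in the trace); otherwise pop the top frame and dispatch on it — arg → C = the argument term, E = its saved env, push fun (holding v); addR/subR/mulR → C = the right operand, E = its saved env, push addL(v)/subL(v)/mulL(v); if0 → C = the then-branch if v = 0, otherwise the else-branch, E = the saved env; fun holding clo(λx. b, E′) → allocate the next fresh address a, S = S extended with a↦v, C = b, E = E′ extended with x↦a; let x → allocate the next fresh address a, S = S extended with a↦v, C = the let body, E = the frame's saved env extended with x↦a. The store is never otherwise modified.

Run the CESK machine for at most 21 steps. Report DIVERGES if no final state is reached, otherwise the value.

t=0: <C=(let loop = 4 in ((λx. (x x)) (λx. (x x)))), E=∅, S=∅, K=∅>
t=1: <C=4, E=∅, S=∅, K=[let loop]>
t=2: <C=((λx. (x x)) (λx. (x x))), E={loop↦0}, S={0↦4}, K=∅>
t=3: <C=(λx. (x x)), E={loop↦0}, S={0↦4}, K=[arg]>
t=4: <C=(λx. (x x)), E={loop↦0}, S={0↦4}, K=[fun]>
t=5: <C=(x x), E={x↦1, loop↦0}, S={0↦4, 1↦clo(λx. (x x), {loop↦0})}, K=∅>
t=6: <C=x, E={x↦1, loop↦0}, S={0↦4, 1↦clo(λx. (x x), {loop↦0})}, K=[arg]>
t=7: <C=x, E={x↦1, loop↦0}, S={0↦4, 1↦clo(λx. (x x), {loop↦0})}, K=[fun]>
t=8: <C=(x x), E={x↦2, loop↦0}, S={0↦4, 1↦clo(λx. (x x), {loop↦0}), 2↦clo(λx. (x x), {loop↦0})}, K=∅>
t=9: <C=x, E={x↦2, loop↦0}, S={0↦4, 1↦clo(λx. (x x), {loop↦0}), 2↦clo(λx. (x x), {loop↦0})}, K=[arg]>
t=10: <C=x, E={x↦2, loop↦0}, S={0↦4, 1↦clo(λx. (x x), {loop↦0}), 2↦clo(λx. (x x), {loop↦0})}, K=[fun]>
t=11: <C=(x x), E={x↦3, loop↦0}, S={0↦4, 1↦clo(λx. (x x), {loop↦0}), 2↦clo(λx. (x x), {loop↦0}), 3↦clo(λx. (x x), {loop↦0})}, K=∅>
t=12: <C=x, E={x↦3, loop↦0}, S={0↦4, 1↦clo(λx. (x x), {loop↦0}), 2↦clo(λx. (x x), {loop↦0}), 3↦clo(λx. (x x), {loop↦0})}, K=[arg]>
t=13: <C=x, E={x↦3, loop↦0}, S={0↦4, 1↦clo(λx. (x x), {loop↦0}), 2↦clo(λx. (x x), {loop↦0}), 3↦clo(λx. (x x), {loop↦0})}, K=[fun]>
t=14: <C=(x x), E={x↦4, loop↦0}, S={0↦4, 1↦clo(λx. (x x), {loop↦0}), 2↦clo(λx. (x x), {loop↦0}), 3↦clo(λx. (x x), {loop↦0}), 4↦clo(λx. (x x), {loop↦0})}, K=∅>
t=15: <C=x, E={x↦4, loop↦0}, S={0↦4, 1↦clo(λx. (x x), {loop↦0}), 2↦clo(λx. (x x), {loop↦0}), 3↦clo(λx. (x x), {loop↦0}), 4↦clo(λx. (x x), {loop↦0})}, K=[arg]>
t=16: <C=x, E={x↦4, loop↦0}, S={0↦4, 1↦clo(λx. (x x), {loop↦0}), 2↦clo(λx. (x x), {loop↦0}), 3↦clo(λx. (x x), {loop↦0}), 4↦clo(λx. (x x), {loop↦0})}, K=[fun]>
t=17: <C=(x x), E={x↦5, loop↦0}, S={0↦4, 1↦clo(λx. (x x), {loop↦0}), 2↦clo(λx. (x x), {loop↦0}), 3↦clo(λx. (x x), {loop↦0}), 4↦clo(λx. (x x), {loop↦0}), 5↦clo(λx. (x x), {loop↦0})}, K=∅>
t=18: <C=x, E={x↦5, loop↦0}, S={0↦4, 1↦clo(λx. (x x), {loop↦0}), 2↦clo(λx. (x x), {loop↦0}), 3↦clo(λx. (x x), {loop↦0}), 4↦clo(λx. (x x), {loop↦0}), 5↦clo(λx. (x x), {loop↦0})}, K=[arg]>
t=19: <C=x, E={x↦5, loop↦0}, S={0↦4, 1↦clo(λx. (x x), {loop↦0}), 2↦clo(λx. (x x), {loop↦0}), 3↦clo(λx. (x x), {loop↦0}), 4↦clo(λx. (x x), {loop↦0}), 5↦clo(λx. (x x), {loop↦0})}, K=[fun]>
t=20: <C=(x x), E={x↦6, loop↦0}, S={0↦4, 1↦clo(λx. (x x), {loop↦0}), 2↦clo(λx. (x x), {loop↦0}), 3↦clo(λx. (x x), {loop↦0}), 4↦clo(λx. (x x), {loop↦0}), 5↦clo(λx. (x x), {loop↦0}), 6↦clo(λx. (x x), {loop↦0})}, K=∅>
t=21: <C=x, E={x↦6, loop↦0}, S={0↦4, 1↦clo(λx. (x x), {loop↦0}), 2↦clo(λx. (x x), {loop↦0}), 3↦clo(λx. (x x), {loop↦0}), 4↦clo(λx. (x x), {loop↦0}), 5↦clo(λx. (x x), {loop↦0}), 6↦clo(λx. (x x), {loop↦0})}, K=[arg]>
→ 21 transitions taken and the configuration is still not final: no result within 21 steps

Answer: DIVERGES (no final state within 21 steps)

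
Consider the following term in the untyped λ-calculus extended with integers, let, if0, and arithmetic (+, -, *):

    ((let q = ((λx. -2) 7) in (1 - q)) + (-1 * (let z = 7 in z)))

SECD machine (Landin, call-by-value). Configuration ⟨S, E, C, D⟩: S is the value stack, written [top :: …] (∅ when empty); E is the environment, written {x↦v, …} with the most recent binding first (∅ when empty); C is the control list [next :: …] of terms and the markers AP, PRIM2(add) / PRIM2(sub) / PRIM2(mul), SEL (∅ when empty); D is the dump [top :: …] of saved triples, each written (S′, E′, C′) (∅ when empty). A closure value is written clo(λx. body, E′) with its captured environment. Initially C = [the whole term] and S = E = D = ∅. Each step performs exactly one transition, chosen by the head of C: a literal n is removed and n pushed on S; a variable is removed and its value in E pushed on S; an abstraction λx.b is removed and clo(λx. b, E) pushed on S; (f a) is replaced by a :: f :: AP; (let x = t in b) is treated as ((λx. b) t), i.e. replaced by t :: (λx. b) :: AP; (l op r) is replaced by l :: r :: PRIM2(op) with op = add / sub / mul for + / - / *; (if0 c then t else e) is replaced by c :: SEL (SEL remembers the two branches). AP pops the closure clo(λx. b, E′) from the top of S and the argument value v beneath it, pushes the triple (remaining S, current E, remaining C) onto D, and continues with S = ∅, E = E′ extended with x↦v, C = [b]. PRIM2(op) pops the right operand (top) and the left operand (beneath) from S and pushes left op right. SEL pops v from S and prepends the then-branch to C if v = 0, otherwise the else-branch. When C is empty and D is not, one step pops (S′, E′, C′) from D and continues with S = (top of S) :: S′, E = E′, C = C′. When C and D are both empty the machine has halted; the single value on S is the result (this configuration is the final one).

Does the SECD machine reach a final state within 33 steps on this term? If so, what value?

0. [S=∅ | E=∅ | C=[((let q = ((λx. -2) 7) in (1 - q)) + (-1 * (let z = 7 in z)))] | D=∅]
1. [S=∅ | E=∅ | C=[(let q = ((λx. -2) 7) in (1 - q)) :: (-1 * (let z = 7 in z)) :: PRIM2(add)] | D=∅]
2. [S=∅ | E=∅ | C=[((λx. -2) 7) :: (λq. (1 - q)) :: AP :: (-1 * (let z = 7 in z)) :: PRIM2(add)] | D=∅]
3. [S=∅ | E=∅ | C=[7 :: (λx. -2) :: AP :: (λq. (1 - q)) :: AP :: (-1 * (let z = 7 in z)) :: PRIM2(add)] | D=∅]
4. [S=[7] | E=∅ | C=[(λx. -2) :: AP :: (λq. (1 - q)) :: AP :: (-1 * (let z = 7 in z)) :: PRIM2(add)] | D=∅]
5. [S=[clo(λx. -2, ∅) :: 7] | E=∅ | C=[AP :: (λq. (1 - q)) :: AP :: (-1 * (let z = 7 in z)) :: PRIM2(add)] | D=∅]
6. [S=∅ | E={x↦7} | C=[-2] | D=[(∅, ∅, [(λq. (1 - q)) :: AP :: (-1 * (let z = 7 in z)) :: PRIM2(add)])]]
7. [S=[-2] | E={x↦7} | C=∅ | D=[(∅, ∅, [(λq. (1 - q)) :: AP :: (-1 * (let z = 7 in z)) :: PRIM2(add)])]]
8. [S=[-2] | E=∅ | C=[(λq. (1 - q)) :: AP :: (-1 * (let z = 7 in z)) :: PRIM2(add)] | D=∅]
9. [S=[clo(λq. (1 - q), ∅) :: -2] | E=∅ | C=[AP :: (-1 * (let z = 7 in z)) :: PRIM2(add)] | D=∅]
10. [S=∅ | E={q↦-2} | C=[(1 - q)] | D=[(∅, ∅, [(-1 * (let z = 7 in z)) :: PRIM2(add)])]]
11. [S=∅ | E={q↦-2} | C=[1 :: q :: PRIM2(sub)] | D=[(∅, ∅, [(-1 * (let z = 7 in z)) :: PRIM2(add)])]]
12. [S=[1] | E={q↦-2} | C=[q :: PRIM2(sub)] | D=[(∅, ∅, [(-1 * (let z = 7 in z)) :: PRIM2(add)])]]
13. [S=[-2 :: 1] | E={q↦-2} | C=[PRIM2(sub)] | D=[(∅, ∅, [(-1 * (let z = 7 in z)) :: PRIM2(add)])]]
14. [S=[3] | E={q↦-2} | C=∅ | D=[(∅, ∅, [(-1 * (let z = 7 in z)) :: PRIM2(add)])]]
15. [S=[3] | E=∅ | C=[(-1 * (let z = 7 in z)) :: PRIM2(add)] | D=∅]
16. [S=[3] | E=∅ | C=[-1 :: (let z = 7 in z) :: PRIM2(mul) :: PRIM2(add)] | D=∅]
17. [S=[-1 :: 3] | E=∅ | C=[(let z = 7 in z) :: PRIM2(mul) :: PRIM2(add)] | D=∅]
18. [S=[-1 :: 3] | E=∅ | C=[7 :: (λz. z) :: AP :: PRIM2(mul) :: PRIM2(add)] | D=∅]
19. [S=[7 :: -1 :: 3] | E=∅ | C=[(λz. z) :: AP :: PRIM2(mul) :: PRIM2(add)] | D=∅]
20. [S=[clo(λz. z, ∅) :: 7 :: -1 :: 3] | E=∅ | C=[AP :: PRIM2(mul) :: PRIM2(add)] | D=∅]
21. [S=∅ | E={z↦7} | C=[z] | D=[([-1 :: 3], ∅, [PRIM2(mul) :: PRIM2(add)])]]
22. [S=[7] | E={z↦7} | C=∅ | D=[([-1 :: 3], ∅, [PRIM2(mul) :: PRIM2(add)])]]
23. [S=[7 :: -1 :: 3] | E=∅ | C=[PRIM2(mul) :: PRIM2(add)] | D=∅]
24. [S=[-7 :: 3] | E=∅ | C=[PRIM2(add)] | D=∅]
25. [S=[-4] | E=∅ | C=∅ | D=∅]
→ final value -4

Answer: -4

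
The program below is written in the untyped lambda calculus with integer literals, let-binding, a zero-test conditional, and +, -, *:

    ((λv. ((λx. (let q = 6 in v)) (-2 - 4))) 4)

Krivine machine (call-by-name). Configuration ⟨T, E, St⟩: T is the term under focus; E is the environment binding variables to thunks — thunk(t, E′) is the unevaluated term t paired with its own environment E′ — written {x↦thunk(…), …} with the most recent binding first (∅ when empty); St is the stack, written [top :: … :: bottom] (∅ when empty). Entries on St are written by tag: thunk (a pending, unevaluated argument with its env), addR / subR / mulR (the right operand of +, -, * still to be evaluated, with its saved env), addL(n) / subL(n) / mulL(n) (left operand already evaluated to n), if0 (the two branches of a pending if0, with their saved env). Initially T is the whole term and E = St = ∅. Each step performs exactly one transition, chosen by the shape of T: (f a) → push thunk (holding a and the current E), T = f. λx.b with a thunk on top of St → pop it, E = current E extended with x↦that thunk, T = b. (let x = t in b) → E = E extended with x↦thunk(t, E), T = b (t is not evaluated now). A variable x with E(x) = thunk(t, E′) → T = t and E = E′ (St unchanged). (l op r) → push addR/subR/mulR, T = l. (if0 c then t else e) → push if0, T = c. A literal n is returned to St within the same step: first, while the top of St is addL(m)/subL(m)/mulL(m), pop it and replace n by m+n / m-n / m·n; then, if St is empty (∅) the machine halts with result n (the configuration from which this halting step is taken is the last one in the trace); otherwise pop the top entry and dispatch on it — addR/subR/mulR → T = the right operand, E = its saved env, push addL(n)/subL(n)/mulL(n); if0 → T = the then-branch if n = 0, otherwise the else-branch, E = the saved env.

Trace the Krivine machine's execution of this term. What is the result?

Answer: 4

Derivation:
step 0: <T=((λv. ((λx. (let q = 6 in v)) (-2 - 4))) 4), E=∅, St=∅>
step 1: <T=(λv. ((λx. (let q = 6 in v)) (-2 - 4))), E=∅, St=[thunk]>
step 2: <T=((λx. (let q = 6 in v)) (-2 - 4)), E={v↦thunk(4, ∅)}, St=∅>
step 3: <T=(λx. (let q = 6 in v)), E={v↦thunk(4, ∅)}, St=[thunk]>
step 4: <T=(let q = 6 in v), E={x↦thunk((-2 - 4), {v↦thunk(4, ∅)}), v↦thunk(4, ∅)}, St=∅>
step 5: <T=v, E={q↦thunk(6, {x↦thunk((-2 - 4), {v↦thunk(4, ∅)}), v↦thunk(4, ∅)}), x↦thunk((-2 - 4), {v↦thunk(4, ∅)}), v↦thunk(4, ∅)}, St=∅>
step 6: <T=4, E=∅, St=∅>
→ final value 4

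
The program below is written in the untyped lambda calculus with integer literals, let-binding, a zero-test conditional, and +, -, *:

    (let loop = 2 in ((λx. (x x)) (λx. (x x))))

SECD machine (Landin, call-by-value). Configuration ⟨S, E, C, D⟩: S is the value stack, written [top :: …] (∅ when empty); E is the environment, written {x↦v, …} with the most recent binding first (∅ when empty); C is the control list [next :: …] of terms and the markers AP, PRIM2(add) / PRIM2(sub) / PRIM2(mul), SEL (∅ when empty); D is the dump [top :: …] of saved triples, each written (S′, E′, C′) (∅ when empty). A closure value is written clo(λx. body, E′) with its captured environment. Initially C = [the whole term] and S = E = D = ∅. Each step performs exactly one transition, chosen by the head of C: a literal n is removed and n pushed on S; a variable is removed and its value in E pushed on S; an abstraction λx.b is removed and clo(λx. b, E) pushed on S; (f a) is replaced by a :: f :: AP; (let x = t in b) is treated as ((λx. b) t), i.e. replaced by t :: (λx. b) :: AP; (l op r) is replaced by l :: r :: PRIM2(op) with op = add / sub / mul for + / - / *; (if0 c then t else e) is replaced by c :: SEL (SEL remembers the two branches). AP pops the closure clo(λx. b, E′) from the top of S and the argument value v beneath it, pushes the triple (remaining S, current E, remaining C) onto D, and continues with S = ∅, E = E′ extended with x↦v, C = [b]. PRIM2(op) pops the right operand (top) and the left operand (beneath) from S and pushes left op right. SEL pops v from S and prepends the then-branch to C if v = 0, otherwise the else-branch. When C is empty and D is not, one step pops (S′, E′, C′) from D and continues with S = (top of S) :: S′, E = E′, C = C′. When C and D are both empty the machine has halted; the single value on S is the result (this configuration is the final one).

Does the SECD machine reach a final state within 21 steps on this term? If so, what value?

step 0: <S=∅, E=∅, C=[(let loop = 2 in ((λx. (x x)) (λx. (x x))))], D=∅>
step 1: <S=∅, E=∅, C=[2 :: (λloop. ((λx. (x x)) (λx. (x x)))) :: AP], D=∅>
step 2: <S=[2], E=∅, C=[(λloop. ((λx. (x x)) (λx. (x x)))) :: AP], D=∅>
step 3: <S=[clo(λloop. ((λx. (x x)) (λx. (x x))), ∅) :: 2], E=∅, C=[AP], D=∅>
step 4: <S=∅, E={loop↦2}, C=[((λx. (x x)) (λx. (x x)))], D=[(∅, ∅, ∅)]>
step 5: <S=∅, E={loop↦2}, C=[(λx. (x x)) :: (λx. (x x)) :: AP], D=[(∅, ∅, ∅)]>
step 6: <S=[clo(λx. (x x), {loop↦2})], E={loop↦2}, C=[(λx. (x x)) :: AP], D=[(∅, ∅, ∅)]>
step 7: <S=[clo(λx. (x x), {loop↦2}) :: clo(λx. (x x), {loop↦2})], E={loop↦2}, C=[AP], D=[(∅, ∅, ∅)]>
step 8: <S=∅, E={x↦clo(λx. (x x), {loop↦2}), loop↦2}, C=[(x x)], D=[(∅, {loop↦2}, ∅) :: (∅, ∅, ∅)]>
step 9: <S=∅, E={x↦clo(λx. (x x), {loop↦2}), loop↦2}, C=[x :: x :: AP], D=[(∅, {loop↦2}, ∅) :: (∅, ∅, ∅)]>
step 10: <S=[clo(λx. (x x), {loop↦2})], E={x↦clo(λx. (x x), {loop↦2}), loop↦2}, C=[x :: AP], D=[(∅, {loop↦2}, ∅) :: (∅, ∅, ∅)]>
step 11: <S=[clo(λx. (x x), {loop↦2}) :: clo(λx. (x x), {loop↦2})], E={x↦clo(λx. (x x), {loop↦2}), loop↦2}, C=[AP], D=[(∅, {loop↦2}, ∅) :: (∅, ∅, ∅)]>
step 12: <S=∅, E={x↦clo(λx. (x x), {loop↦2}), loop↦2}, C=[(x x)], D=[(∅, {x↦clo(λx. (x x), {loop↦2}), loop↦2}, ∅) :: (∅, {loop↦2}, ∅) :: (∅, ∅, ∅)]>
step 13: <S=∅, E={x↦clo(λx. (x x), {loop↦2}), loop↦2}, C=[x :: x :: AP], D=[(∅, {x↦clo(λx. (x x), {loop↦2}), loop↦2}, ∅) :: (∅, {loop↦2}, ∅) :: (∅, ∅, ∅)]>
step 14: <S=[clo(λx. (x x), {loop↦2})], E={x↦clo(λx. (x x), {loop↦2}), loop↦2}, C=[x :: AP], D=[(∅, {x↦clo(λx. (x x), {loop↦2}), loop↦2}, ∅) :: (∅, {loop↦2}, ∅) :: (∅, ∅, ∅)]>
step 15: <S=[clo(λx. (x x), {loop↦2}) :: clo(λx. (x x), {loop↦2})], E={x↦clo(λx. (x x), {loop↦2}), loop↦2}, C=[AP], D=[(∅, {x↦clo(λx. (x x), {loop↦2}), loop↦2}, ∅) :: (∅, {loop↦2}, ∅) :: (∅, ∅, ∅)]>
step 16: <S=∅, E={x↦clo(λx. (x x), {loop↦2}), loop↦2}, C=[(x x)], D=[(∅, {x↦clo(λx. (x x), {loop↦2}), loop↦2}, ∅) :: (∅, {x↦clo(λx. (x x), {loop↦2}), loop↦2}, ∅) :: (∅, {loop↦2}, ∅) :: (∅, ∅, ∅)]>
step 17: <S=∅, E={x↦clo(λx. (x x), {loop↦2}), loop↦2}, C=[x :: x :: AP], D=[(∅, {x↦clo(λx. (x x), {loop↦2}), loop↦2}, ∅) :: (∅, {x↦clo(λx. (x x), {loop↦2}), loop↦2}, ∅) :: (∅, {loop↦2}, ∅) :: (∅, ∅, ∅)]>
step 18: <S=[clo(λx. (x x), {loop↦2})], E={x↦clo(λx. (x x), {loop↦2}), loop↦2}, C=[x :: AP], D=[(∅, {x↦clo(λx. (x x), {loop↦2}), loop↦2}, ∅) :: (∅, {x↦clo(λx. (x x), {loop↦2}), loop↦2}, ∅) :: (∅, {loop↦2}, ∅) :: (∅, ∅, ∅)]>
step 19: <S=[clo(λx. (x x), {loop↦2}) :: clo(λx. (x x), {loop↦2})], E={x↦clo(λx. (x x), {loop↦2}), loop↦2}, C=[AP], D=[(∅, {x↦clo(λx. (x x), {loop↦2}), loop↦2}, ∅) :: (∅, {x↦clo(λx. (x x), {loop↦2}), loop↦2}, ∅) :: (∅, {loop↦2}, ∅) :: (∅, ∅, ∅)]>
step 20: <S=∅, E={x↦clo(λx. (x x), {loop↦2}), loop↦2}, C=[(x x)], D=[(∅, {x↦clo(λx. (x x), {loop↦2}), loop↦2}, ∅) :: (∅, {x↦clo(λx. (x x), {loop↦2}), loop↦2}, ∅) :: (∅, {x↦clo(λx. (x x), {loop↦2}), loop↦2}, ∅) :: (∅, {loop↦2}, ∅) :: (∅, ∅, ∅)]>
step 21: <S=∅, E={x↦clo(λx. (x x), {loop↦2}), loop↦2}, C=[x :: x :: AP], D=[(∅, {x↦clo(λx. (x x), {loop↦2}), loop↦2}, ∅) :: (∅, {x↦clo(λx. (x x), {loop↦2}), loop↦2}, ∅) :: (∅, {x↦clo(λx. (x x), {loop↦2}), loop↦2}, ∅) :: (∅, {loop↦2}, ∅) :: (∅, ∅, ∅)]>
→ 21 transitions taken and the configuration is still not final: no result within 21 steps

Answer: DIVERGES (no final state within 21 steps)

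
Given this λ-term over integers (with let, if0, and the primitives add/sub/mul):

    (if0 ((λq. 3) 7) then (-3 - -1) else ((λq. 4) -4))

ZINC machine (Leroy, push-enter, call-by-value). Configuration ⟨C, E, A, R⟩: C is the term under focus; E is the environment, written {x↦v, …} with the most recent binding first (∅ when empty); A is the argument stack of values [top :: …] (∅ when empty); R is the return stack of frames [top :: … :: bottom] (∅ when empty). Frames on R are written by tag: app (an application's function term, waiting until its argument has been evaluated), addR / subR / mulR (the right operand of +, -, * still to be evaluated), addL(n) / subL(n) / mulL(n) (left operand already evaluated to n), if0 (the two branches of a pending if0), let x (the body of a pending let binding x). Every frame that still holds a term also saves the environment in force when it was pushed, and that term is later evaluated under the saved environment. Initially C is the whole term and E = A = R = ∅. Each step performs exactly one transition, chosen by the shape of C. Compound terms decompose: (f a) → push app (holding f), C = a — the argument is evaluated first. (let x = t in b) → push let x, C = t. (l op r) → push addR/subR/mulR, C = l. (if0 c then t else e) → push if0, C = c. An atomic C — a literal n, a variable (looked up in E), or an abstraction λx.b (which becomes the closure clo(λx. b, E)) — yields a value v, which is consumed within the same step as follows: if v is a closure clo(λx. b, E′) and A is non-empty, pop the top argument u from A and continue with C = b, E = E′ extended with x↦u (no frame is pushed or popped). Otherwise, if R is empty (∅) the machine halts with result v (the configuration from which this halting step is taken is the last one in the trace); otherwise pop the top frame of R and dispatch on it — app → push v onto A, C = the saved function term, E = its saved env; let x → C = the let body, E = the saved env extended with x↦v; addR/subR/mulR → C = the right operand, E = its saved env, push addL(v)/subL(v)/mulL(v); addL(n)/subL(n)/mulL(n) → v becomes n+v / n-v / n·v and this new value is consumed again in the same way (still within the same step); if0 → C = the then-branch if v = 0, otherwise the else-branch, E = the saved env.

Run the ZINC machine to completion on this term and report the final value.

[0] [C=(if0 ((λq. 3) 7) then (-3 - -1) else ((λq. 4) -4)) | E=∅ | A=∅ | R=∅]
[1] [C=((λq. 3) 7) | E=∅ | A=∅ | R=[if0]]
[2] [C=7 | E=∅ | A=∅ | R=[app :: if0]]
[3] [C=(λq. 3) | E=∅ | A=[7] | R=[if0]]
[4] [C=3 | E={q↦7} | A=∅ | R=[if0]]
[5] [C=((λq. 4) -4) | E=∅ | A=∅ | R=∅]
[6] [C=-4 | E=∅ | A=∅ | R=[app]]
[7] [C=(λq. 4) | E=∅ | A=[-4] | R=∅]
[8] [C=4 | E={q↦-4} | A=∅ | R=∅]
→ final value 4

Answer: 4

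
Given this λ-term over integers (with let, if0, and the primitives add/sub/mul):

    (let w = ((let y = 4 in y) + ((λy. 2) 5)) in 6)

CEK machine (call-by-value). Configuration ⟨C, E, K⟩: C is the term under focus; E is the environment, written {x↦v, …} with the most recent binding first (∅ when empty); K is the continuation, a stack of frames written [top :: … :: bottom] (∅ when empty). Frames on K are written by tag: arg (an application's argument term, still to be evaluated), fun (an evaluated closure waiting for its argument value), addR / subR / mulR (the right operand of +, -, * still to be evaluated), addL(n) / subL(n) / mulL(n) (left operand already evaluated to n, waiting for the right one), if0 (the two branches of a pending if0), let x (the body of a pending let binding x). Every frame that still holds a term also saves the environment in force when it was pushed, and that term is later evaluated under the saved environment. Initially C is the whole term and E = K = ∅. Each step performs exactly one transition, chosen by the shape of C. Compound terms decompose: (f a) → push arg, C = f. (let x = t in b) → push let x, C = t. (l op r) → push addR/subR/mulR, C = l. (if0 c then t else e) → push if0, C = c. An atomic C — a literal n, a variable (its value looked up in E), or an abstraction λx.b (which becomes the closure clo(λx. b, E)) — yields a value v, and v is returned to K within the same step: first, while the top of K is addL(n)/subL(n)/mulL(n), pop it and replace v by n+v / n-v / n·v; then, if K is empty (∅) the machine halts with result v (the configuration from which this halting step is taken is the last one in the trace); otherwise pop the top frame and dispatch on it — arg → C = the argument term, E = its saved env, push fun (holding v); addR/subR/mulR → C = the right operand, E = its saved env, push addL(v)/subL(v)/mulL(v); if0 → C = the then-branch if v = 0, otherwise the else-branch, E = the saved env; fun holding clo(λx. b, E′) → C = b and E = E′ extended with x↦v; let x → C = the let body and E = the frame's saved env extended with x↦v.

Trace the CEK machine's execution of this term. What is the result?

Answer: 6

Derivation:
[0] ⟨C=(let w = ((let y = 4 in y) + ((λy. 2) 5)) in 6); E=∅; K=∅⟩
[1] ⟨C=((let y = 4 in y) + ((λy. 2) 5)); E=∅; K=[let w]⟩
[2] ⟨C=(let y = 4 in y); E=∅; K=[addR :: let w]⟩
[3] ⟨C=4; E=∅; K=[let y :: addR :: let w]⟩
[4] ⟨C=y; E={y↦4}; K=[addR :: let w]⟩
[5] ⟨C=((λy. 2) 5); E=∅; K=[addL(4) :: let w]⟩
[6] ⟨C=(λy. 2); E=∅; K=[arg :: addL(4) :: let w]⟩
[7] ⟨C=5; E=∅; K=[fun :: addL(4) :: let w]⟩
[8] ⟨C=2; E={y↦5}; K=[addL(4) :: let w]⟩
[9] ⟨C=6; E={w↦6}; K=∅⟩
→ final value 6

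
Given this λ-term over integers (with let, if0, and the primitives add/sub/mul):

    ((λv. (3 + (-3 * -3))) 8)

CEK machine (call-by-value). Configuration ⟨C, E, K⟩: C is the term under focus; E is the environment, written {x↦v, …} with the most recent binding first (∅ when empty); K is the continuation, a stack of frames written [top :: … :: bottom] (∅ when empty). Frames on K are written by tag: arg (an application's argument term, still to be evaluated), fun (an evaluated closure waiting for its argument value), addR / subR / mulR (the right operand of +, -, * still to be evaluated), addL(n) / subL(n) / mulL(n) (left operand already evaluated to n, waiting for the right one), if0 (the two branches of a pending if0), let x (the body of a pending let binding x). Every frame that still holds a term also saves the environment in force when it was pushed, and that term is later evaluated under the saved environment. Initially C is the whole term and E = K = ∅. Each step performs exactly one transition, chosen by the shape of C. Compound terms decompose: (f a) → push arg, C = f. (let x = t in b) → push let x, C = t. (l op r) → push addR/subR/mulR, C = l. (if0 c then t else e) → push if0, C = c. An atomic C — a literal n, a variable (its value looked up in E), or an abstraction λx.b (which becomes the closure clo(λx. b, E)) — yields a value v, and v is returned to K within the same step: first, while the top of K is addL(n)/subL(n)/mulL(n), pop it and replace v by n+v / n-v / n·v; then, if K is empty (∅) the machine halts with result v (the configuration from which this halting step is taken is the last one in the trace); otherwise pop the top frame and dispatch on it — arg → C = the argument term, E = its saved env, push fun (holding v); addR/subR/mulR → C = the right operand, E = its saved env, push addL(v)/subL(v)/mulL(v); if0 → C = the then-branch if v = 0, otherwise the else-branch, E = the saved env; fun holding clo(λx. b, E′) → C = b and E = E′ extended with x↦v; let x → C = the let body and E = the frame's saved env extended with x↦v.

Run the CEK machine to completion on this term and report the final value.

Answer: 12

Derivation:
0. [C=((λv. (3 + (-3 * -3))) 8) | E=∅ | K=∅]
1. [C=(λv. (3 + (-3 * -3))) | E=∅ | K=[arg]]
2. [C=8 | E=∅ | K=[fun]]
3. [C=(3 + (-3 * -3)) | E={v↦8} | K=∅]
4. [C=3 | E={v↦8} | K=[addR]]
5. [C=(-3 * -3) | E={v↦8} | K=[addL(3)]]
6. [C=-3 | E={v↦8} | K=[mulR :: addL(3)]]
7. [C=-3 | E={v↦8} | K=[mulL(-3) :: addL(3)]]
→ final value 12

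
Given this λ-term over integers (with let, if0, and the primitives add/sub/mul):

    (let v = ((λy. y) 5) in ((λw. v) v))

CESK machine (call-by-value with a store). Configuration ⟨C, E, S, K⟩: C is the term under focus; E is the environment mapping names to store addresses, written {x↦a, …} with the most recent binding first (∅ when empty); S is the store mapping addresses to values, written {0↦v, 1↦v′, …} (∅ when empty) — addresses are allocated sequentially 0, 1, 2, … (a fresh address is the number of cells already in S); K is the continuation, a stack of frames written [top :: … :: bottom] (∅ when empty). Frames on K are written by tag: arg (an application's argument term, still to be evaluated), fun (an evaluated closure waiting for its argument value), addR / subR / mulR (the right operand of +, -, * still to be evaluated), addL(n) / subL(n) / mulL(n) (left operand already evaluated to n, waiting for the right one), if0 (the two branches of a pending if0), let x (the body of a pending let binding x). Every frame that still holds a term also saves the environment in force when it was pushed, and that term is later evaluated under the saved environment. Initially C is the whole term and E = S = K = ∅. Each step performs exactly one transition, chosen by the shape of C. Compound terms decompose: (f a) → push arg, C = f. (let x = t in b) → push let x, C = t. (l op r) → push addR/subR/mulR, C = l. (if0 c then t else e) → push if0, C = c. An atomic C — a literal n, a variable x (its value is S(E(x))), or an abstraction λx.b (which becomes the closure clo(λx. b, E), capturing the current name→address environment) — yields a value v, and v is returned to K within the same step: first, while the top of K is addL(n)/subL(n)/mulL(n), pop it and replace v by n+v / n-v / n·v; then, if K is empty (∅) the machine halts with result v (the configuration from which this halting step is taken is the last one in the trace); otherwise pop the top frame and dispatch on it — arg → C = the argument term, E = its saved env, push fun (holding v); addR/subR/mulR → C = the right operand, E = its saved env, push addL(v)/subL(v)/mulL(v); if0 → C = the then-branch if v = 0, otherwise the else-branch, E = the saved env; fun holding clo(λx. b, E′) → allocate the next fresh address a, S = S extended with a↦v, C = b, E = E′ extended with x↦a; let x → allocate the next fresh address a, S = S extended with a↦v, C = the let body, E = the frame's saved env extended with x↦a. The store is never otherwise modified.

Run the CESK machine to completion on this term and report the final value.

[0] [C=(let v = ((λy. y) 5) in ((λw. v) v)) | E=∅ | S=∅ | K=∅]
[1] [C=((λy. y) 5) | E=∅ | S=∅ | K=[let v]]
[2] [C=(λy. y) | E=∅ | S=∅ | K=[arg :: let v]]
[3] [C=5 | E=∅ | S=∅ | K=[fun :: let v]]
[4] [C=y | E={y↦0} | S={0↦5} | K=[let v]]
[5] [C=((λw. v) v) | E={v↦1} | S={0↦5, 1↦5} | K=∅]
[6] [C=(λw. v) | E={v↦1} | S={0↦5, 1↦5} | K=[arg]]
[7] [C=v | E={v↦1} | S={0↦5, 1↦5} | K=[fun]]
[8] [C=v | E={w↦2, v↦1} | S={0↦5, 1↦5, 2↦5} | K=∅]
→ final value 5

Answer: 5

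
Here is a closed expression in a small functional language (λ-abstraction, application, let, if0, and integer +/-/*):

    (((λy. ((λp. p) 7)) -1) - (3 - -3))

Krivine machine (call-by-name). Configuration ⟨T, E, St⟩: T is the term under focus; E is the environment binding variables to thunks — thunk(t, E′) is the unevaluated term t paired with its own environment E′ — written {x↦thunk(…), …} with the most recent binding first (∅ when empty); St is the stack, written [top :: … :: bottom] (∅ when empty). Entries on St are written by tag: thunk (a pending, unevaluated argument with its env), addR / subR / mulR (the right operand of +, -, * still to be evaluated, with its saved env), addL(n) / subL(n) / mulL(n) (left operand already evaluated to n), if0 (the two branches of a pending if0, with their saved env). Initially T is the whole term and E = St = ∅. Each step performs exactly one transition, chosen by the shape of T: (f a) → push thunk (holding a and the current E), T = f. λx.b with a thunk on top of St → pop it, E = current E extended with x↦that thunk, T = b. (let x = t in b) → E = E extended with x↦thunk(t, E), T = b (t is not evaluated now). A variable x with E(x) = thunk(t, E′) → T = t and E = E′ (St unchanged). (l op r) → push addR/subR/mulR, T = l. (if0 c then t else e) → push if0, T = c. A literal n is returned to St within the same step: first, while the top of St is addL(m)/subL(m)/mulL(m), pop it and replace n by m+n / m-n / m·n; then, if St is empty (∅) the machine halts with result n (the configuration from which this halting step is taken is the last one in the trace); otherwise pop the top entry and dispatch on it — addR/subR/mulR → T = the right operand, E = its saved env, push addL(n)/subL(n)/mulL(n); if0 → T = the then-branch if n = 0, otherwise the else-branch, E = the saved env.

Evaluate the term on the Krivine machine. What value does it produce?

0. [T=(((λy. ((λp. p) 7)) -1) - (3 - -3)) | E=∅ | St=∅]
1. [T=((λy. ((λp. p) 7)) -1) | E=∅ | St=[subR]]
2. [T=(λy. ((λp. p) 7)) | E=∅ | St=[thunk :: subR]]
3. [T=((λp. p) 7) | E={y↦thunk(-1, ∅)} | St=[subR]]
4. [T=(λp. p) | E={y↦thunk(-1, ∅)} | St=[thunk :: subR]]
5. [T=p | E={p↦thunk(7, {y↦thunk(-1, ∅)}), y↦thunk(-1, ∅)} | St=[subR]]
6. [T=7 | E={y↦thunk(-1, ∅)} | St=[subR]]
7. [T=(3 - -3) | E=∅ | St=[subL(7)]]
8. [T=3 | E=∅ | St=[subR :: subL(7)]]
9. [T=-3 | E=∅ | St=[subL(3) :: subL(7)]]
→ final value 1

Answer: 1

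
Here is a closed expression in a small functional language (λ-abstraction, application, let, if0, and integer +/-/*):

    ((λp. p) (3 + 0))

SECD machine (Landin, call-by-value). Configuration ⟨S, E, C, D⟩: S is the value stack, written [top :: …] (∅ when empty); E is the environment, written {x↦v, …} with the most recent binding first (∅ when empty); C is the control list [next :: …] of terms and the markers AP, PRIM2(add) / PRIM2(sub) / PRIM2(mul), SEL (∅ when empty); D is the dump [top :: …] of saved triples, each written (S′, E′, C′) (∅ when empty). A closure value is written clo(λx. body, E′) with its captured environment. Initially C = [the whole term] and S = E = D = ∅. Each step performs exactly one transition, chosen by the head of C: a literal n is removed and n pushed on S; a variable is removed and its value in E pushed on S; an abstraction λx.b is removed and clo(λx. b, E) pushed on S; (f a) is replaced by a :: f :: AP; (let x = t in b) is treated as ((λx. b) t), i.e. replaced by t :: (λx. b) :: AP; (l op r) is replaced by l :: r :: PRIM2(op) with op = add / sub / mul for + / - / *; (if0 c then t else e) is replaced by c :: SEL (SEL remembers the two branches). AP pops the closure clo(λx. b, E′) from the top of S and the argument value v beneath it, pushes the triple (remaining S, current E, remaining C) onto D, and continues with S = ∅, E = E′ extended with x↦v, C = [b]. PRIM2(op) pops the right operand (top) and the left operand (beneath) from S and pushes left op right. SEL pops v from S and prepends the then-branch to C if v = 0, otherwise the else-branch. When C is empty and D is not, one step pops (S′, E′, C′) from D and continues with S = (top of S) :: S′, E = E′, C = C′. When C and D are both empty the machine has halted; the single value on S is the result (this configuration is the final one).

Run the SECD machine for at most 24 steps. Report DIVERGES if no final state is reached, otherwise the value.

Answer: 3

Machine steps:
t=0: [S=∅ | E=∅ | C=[((λp. p) (3 + 0))] | D=∅]
t=1: [S=∅ | E=∅ | C=[(3 + 0) :: (λp. p) :: AP] | D=∅]
t=2: [S=∅ | E=∅ | C=[3 :: 0 :: PRIM2(add) :: (λp. p) :: AP] | D=∅]
t=3: [S=[3] | E=∅ | C=[0 :: PRIM2(add) :: (λp. p) :: AP] | D=∅]
t=4: [S=[0 :: 3] | E=∅ | C=[PRIM2(add) :: (λp. p) :: AP] | D=∅]
t=5: [S=[3] | E=∅ | C=[(λp. p) :: AP] | D=∅]
t=6: [S=[clo(λp. p, ∅) :: 3] | E=∅ | C=[AP] | D=∅]
t=7: [S=∅ | E={p↦3} | C=[p] | D=[(∅, ∅, ∅)]]
t=8: [S=[3] | E={p↦3} | C=∅ | D=[(∅, ∅, ∅)]]
t=9: [S=[3] | E=∅ | C=∅ | D=∅]
→ final value 3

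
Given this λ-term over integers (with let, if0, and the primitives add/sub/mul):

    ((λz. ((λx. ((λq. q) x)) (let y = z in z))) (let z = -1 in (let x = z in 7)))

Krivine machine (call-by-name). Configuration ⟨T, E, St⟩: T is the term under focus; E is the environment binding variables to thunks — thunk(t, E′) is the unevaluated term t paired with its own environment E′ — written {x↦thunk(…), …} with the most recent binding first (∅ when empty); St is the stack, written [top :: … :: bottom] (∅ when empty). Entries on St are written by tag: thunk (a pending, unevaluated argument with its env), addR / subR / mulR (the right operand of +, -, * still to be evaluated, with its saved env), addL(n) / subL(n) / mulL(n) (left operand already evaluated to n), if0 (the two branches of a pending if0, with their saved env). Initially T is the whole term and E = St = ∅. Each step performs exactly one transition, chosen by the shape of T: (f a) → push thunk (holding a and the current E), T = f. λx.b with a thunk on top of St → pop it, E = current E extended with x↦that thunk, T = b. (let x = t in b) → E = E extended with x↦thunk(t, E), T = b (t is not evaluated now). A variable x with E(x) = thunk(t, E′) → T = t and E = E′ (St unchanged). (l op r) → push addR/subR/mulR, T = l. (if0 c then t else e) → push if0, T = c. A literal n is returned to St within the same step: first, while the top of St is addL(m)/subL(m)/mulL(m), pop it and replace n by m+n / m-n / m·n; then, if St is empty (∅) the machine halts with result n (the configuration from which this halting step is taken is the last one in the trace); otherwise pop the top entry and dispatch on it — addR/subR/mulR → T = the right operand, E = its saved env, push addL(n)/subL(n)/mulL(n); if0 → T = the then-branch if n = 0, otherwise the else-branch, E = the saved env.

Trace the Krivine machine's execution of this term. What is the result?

Answer: 7

Derivation:
[0] [T=((λz. ((λx. ((λq. q) x)) (let y = z in z))) (let z = -1 in (let x = z in 7))) | E=∅ | St=∅]
[1] [T=(λz. ((λx. ((λq. q) x)) (let y = z in z))) | E=∅ | St=[thunk]]
[2] [T=((λx. ((λq. q) x)) (let y = z in z)) | E={z↦thunk((let z = -1 in (let x = z in 7)), ∅)} | St=∅]
[3] [T=(λx. ((λq. q) x)) | E={z↦thunk((let z = -1 in (let x = z in 7)), ∅)} | St=[thunk]]
[4] [T=((λq. q) x) | E={x↦thunk((let y = z in z), {z↦thunk((let z = -1 in (let x = z in 7)), ∅)}), z↦thunk((let z = -1 in (let x = z in 7)), ∅)} | St=∅]
[5] [T=(λq. q) | E={x↦thunk((let y = z in z), {z↦thunk((let z = -1 in (let x = z in 7)), ∅)}), z↦thunk((let z = -1 in (let x = z in 7)), ∅)} | St=[thunk]]
[6] [T=q | E={q↦thunk(x, {x↦thunk((let y = z in z), {z↦thunk((let z = -1 in (let x = z in 7)), ∅)}), z↦thunk((let z = -1 in (let x = z in 7)), ∅)}), x↦thunk((let y = z in z), {z↦thunk((let z = -1 in (let x = z in 7)), ∅)}), z↦thunk((let z = -1 in (let x = z in 7)), ∅)} | St=∅]
[7] [T=x | E={x↦thunk((let y = z in z), {z↦thunk((let z = -1 in (let x = z in 7)), ∅)}), z↦thunk((let z = -1 in (let x = z in 7)), ∅)} | St=∅]
[8] [T=(let y = z in z) | E={z↦thunk((let z = -1 in (let x = z in 7)), ∅)} | St=∅]
[9] [T=z | E={y↦thunk(z, {z↦thunk((let z = -1 in (let x = z in 7)), ∅)}), z↦thunk((let z = -1 in (let x = z in 7)), ∅)} | St=∅]
[10] [T=(let z = -1 in (let x = z in 7)) | E=∅ | St=∅]
[11] [T=(let x = z in 7) | E={z↦thunk(-1, ∅)} | St=∅]
[12] [T=7 | E={x↦thunk(z, {z↦thunk(-1, ∅)}), z↦thunk(-1, ∅)} | St=∅]
→ final value 7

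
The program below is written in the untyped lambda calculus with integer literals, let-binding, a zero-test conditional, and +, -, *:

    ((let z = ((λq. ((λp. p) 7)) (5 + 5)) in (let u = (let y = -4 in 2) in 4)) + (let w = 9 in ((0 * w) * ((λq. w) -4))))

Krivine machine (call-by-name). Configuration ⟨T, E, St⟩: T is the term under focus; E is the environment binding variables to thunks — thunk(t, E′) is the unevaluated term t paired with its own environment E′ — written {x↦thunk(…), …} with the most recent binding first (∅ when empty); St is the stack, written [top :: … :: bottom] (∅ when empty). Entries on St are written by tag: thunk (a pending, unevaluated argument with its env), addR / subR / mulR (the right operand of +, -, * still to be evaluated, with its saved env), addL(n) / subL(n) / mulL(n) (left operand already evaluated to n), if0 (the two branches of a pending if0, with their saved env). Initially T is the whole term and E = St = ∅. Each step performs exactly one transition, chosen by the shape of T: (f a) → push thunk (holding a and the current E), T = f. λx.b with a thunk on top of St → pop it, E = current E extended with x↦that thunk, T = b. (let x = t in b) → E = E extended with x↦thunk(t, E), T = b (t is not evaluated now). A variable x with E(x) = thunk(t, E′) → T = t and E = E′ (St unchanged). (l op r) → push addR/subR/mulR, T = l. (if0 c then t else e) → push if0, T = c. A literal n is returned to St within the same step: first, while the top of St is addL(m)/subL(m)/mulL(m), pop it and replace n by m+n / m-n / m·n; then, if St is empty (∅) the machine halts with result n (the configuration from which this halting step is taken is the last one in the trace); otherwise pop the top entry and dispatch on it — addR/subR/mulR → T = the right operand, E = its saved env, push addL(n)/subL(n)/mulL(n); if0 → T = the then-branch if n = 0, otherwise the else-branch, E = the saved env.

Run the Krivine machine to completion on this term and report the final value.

Answer: 4

Execution trace:
step 0: ⟨T=((let z = ((λq. ((λp. p) 7)) (5 + 5)) in (let u = (let y = -4 in 2) in 4)) + (let w = 9 in ((0 * w) * ((λq. w) -4)))); E=∅; St=∅⟩
step 1: ⟨T=(let z = ((λq. ((λp. p) 7)) (5 + 5)) in (let u = (let y = -4 in 2) in 4)); E=∅; St=[addR]⟩
step 2: ⟨T=(let u = (let y = -4 in 2) in 4); E={z↦thunk(((λq. ((λp. p) 7)) (5 + 5)), ∅)}; St=[addR]⟩
step 3: ⟨T=4; E={u↦thunk((let y = -4 in 2), {z↦thunk(((λq. ((λp. p) 7)) (5 + 5)), ∅)}), z↦thunk(((λq. ((λp. p) 7)) (5 + 5)), ∅)}; St=[addR]⟩
step 4: ⟨T=(let w = 9 in ((0 * w) * ((λq. w) -4))); E=∅; St=[addL(4)]⟩
step 5: ⟨T=((0 * w) * ((λq. w) -4)); E={w↦thunk(9, ∅)}; St=[addL(4)]⟩
step 6: ⟨T=(0 * w); E={w↦thunk(9, ∅)}; St=[mulR :: addL(4)]⟩
step 7: ⟨T=0; E={w↦thunk(9, ∅)}; St=[mulR :: mulR :: addL(4)]⟩
step 8: ⟨T=w; E={w↦thunk(9, ∅)}; St=[mulL(0) :: mulR :: addL(4)]⟩
step 9: ⟨T=9; E=∅; St=[mulL(0) :: mulR :: addL(4)]⟩
step 10: ⟨T=((λq. w) -4); E={w↦thunk(9, ∅)}; St=[mulL(0) :: addL(4)]⟩
step 11: ⟨T=(λq. w); E={w↦thunk(9, ∅)}; St=[thunk :: mulL(0) :: addL(4)]⟩
step 12: ⟨T=w; E={q↦thunk(-4, {w↦thunk(9, ∅)}), w↦thunk(9, ∅)}; St=[mulL(0) :: addL(4)]⟩
step 13: ⟨T=9; E=∅; St=[mulL(0) :: addL(4)]⟩
→ final value 4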